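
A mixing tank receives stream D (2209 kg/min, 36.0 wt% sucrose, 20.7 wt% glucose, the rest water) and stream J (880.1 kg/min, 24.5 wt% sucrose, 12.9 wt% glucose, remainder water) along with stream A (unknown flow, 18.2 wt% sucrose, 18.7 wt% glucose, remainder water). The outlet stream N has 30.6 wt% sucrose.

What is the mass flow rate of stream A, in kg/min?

Let A be the unknown flow. Total out = 3089.1 + A.
sucrose balance: 1010.9 + 0.182·A = 0.306·(3089.1 + A)
(0.182 − 0.306)·A = 0.306×3089.1 − 1010.9 = -65.6
A = -65.6 / -0.124 = 529.03 kg/min

529 kg/min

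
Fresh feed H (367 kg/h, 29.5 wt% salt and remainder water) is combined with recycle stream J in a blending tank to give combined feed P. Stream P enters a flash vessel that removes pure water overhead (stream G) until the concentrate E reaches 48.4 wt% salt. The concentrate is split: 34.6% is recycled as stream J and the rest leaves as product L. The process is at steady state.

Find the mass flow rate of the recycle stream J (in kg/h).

Overall salt balance (none leaves overhead): salt in fresh feed = salt in product, i.e. 367×0.295 = (1−0.346)·E·0.484.
E = 108.27/(0.484×0.654) = 342.03 kg/h.
Recycle J = 0.346×342.03 = 118.34 kg/h.

118.3 kg/h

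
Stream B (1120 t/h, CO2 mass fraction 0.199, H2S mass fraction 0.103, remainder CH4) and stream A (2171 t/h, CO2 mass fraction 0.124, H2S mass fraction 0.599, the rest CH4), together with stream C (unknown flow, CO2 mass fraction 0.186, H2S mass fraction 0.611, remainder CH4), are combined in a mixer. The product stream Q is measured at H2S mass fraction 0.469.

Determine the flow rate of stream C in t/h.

899.2 t/h

Let C be the unknown flow. Total out = 3291 + C.
H2S balance: 1415.8 + 0.611·C = 0.469·(3291 + C)
(0.611 − 0.469)·C = 0.469×3291 − 1415.8 = 127.69
C = 127.69 / 0.142 = 899.23 t/h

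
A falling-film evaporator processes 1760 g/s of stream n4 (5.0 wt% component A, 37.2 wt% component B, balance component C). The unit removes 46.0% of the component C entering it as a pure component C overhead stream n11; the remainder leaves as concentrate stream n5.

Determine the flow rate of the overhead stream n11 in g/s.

467.9 g/s

component C entering = 1760×0.578 = 1017.3 g/s; overhead removed = 0.460×1017.3 = 467.95 g/s.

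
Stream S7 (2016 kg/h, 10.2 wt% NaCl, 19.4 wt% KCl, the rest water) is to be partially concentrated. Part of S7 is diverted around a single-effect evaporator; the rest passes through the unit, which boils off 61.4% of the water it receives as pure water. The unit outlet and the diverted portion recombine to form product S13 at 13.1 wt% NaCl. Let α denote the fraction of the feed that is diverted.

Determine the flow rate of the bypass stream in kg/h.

All 2016×0.102 = 205.63 kg/h of NaCl reaches S13, so S13 = 205.63/0.131 = 1569.7 kg/h and vapour = 446.29 kg/h.
The evaporator receives (1−α)·2016 of feed at 0.704 water and removes 0.614 of that water:
0.614×0.704×(1−α)×2016 = 446.29
(1−α) = 446.29/871.43 = 0.5121;  α = 0.4879.
Bypass flow = 0.4879×2016 = 983.53 kg/h.

983.5 kg/h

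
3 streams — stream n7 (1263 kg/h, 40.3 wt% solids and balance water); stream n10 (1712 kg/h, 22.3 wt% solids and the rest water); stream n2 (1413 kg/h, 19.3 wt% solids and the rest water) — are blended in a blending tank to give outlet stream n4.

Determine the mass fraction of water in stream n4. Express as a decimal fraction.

Total flow out = 1263 + 1712 + 1413 = 4388 kg/h.
water in = 1263×0.597 + 1712×0.777 + 1413×0.807 = 3224.5 kg/h.
water mass fraction in n4 = 3224.5/4388 = 0.7349.

0.7349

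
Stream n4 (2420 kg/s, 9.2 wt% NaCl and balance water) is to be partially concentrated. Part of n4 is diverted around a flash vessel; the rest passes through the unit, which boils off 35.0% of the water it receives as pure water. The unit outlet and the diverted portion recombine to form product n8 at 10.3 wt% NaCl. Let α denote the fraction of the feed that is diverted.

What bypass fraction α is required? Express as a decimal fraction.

0.664

All 2420×0.092 = 222.64 kg/s of NaCl reaches n8, so n8 = 222.64/0.103 = 2161.6 kg/s and vapour = 258.45 kg/s.
The evaporator receives (1−α)·2420 of feed at 0.908 water and removes 0.350 of that water:
0.350×0.908×(1−α)×2420 = 258.45
(1−α) = 258.45/769.08 = 0.3360;  α = 0.6640.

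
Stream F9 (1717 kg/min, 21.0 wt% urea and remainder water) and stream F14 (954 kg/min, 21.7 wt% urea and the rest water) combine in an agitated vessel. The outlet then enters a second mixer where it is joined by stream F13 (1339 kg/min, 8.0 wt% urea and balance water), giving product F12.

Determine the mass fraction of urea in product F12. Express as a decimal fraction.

Overall, product flow = 4010 kg/min.
urea in = 1717×0.210 + 954×0.217 + 1339×0.080 = 674.71 kg/min.
urea fraction in F12 = 0.168.

0.168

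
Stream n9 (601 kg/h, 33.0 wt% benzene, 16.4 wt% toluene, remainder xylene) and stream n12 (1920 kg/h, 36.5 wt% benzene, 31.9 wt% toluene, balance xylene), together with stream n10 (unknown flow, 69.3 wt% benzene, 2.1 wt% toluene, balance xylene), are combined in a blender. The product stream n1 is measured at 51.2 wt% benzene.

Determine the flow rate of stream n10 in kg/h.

2164 kg/h

Let n10 be the unknown flow. Total out = 2521 + n10.
benzene balance: 899.13 + 0.693·n10 = 0.512·(2521 + n10)
(0.693 − 0.512)·n10 = 0.512×2521 − 899.13 = 391.62
n10 = 391.62 / 0.181 = 2163.7 kg/h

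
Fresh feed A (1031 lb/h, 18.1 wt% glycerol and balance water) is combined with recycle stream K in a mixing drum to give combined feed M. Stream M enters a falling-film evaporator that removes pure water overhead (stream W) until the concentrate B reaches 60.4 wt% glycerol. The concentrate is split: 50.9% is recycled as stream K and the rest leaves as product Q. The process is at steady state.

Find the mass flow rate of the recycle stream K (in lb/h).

320.3 lb/h

Overall glycerol balance (none leaves overhead): glycerol in fresh feed = glycerol in product, i.e. 1031×0.181 = (1−0.509)·B·0.604.
B = 186.61/(0.604×0.491) = 629.24 lb/h.
Recycle K = 0.509×629.24 = 320.28 lb/h.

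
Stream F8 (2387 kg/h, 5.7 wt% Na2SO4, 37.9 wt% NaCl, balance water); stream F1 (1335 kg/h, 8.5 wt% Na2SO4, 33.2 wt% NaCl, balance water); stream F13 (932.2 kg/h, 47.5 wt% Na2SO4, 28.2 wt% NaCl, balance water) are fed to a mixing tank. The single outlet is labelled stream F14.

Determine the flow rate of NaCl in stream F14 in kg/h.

NaCl out = NaCl in = 2387×0.379 + 1335×0.332 + 932.2×0.282 = 1610.8 kg/h.

1611 kg/h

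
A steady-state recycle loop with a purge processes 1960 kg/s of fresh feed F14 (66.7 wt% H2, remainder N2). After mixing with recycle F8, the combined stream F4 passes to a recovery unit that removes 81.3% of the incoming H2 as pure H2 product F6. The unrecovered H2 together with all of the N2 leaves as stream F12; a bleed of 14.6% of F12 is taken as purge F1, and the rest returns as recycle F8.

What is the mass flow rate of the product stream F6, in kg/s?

1265 kg/s

H2 in F4: m_A = 1960×0.667 + (1−0.146)·(1−0.813)·m_A, so m_A = 1307.3/0.8403 = 1555.8 kg/s.
Product F6 = 0.813×1555.8 = 1264.8 kg/s.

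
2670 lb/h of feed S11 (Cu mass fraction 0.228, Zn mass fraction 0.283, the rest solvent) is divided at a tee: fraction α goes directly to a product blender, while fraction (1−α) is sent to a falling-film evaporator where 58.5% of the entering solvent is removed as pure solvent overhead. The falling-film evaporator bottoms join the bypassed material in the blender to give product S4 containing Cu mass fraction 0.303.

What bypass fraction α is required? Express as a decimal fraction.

0.135

All 2670×0.228 = 608.76 lb/h of Cu reaches S4, so S4 = 608.76/0.303 = 2009.1 lb/h and vapour = 660.89 lb/h.
The evaporator receives (1−α)·2670 of feed at 0.489 solvent and removes 0.585 of that solvent:
0.585×0.489×(1−α)×2670 = 660.89
(1−α) = 660.89/763.79 = 0.8653;  α = 0.1347.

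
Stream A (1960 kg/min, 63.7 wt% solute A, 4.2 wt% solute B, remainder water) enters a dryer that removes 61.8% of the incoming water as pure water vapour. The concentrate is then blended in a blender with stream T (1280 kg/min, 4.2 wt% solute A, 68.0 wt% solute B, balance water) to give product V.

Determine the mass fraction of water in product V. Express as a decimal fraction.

Vapour removed = 0.618×0.321×1960 = 388.82 kg/min; concentrate = 1571.2 kg/min.
water reaching the mixer = 240.34 (from concentrate) + 1280×0.278 = 596.18 kg/min.
Product flow = 1571.2 + 1280 = 2851.2 kg/min; water fraction = 0.2091.

0.2091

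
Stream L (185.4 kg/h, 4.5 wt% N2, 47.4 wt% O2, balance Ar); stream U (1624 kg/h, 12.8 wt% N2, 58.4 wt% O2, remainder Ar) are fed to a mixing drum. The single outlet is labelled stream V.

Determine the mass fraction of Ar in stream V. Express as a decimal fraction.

0.308

Total flow out = 185.4 + 1624 = 1809.4 kg/h.
Ar in = 185.4×0.481 + 1624×0.288 = 556.89 kg/h.
Ar mass fraction in V = 556.89/1809.4 = 0.308.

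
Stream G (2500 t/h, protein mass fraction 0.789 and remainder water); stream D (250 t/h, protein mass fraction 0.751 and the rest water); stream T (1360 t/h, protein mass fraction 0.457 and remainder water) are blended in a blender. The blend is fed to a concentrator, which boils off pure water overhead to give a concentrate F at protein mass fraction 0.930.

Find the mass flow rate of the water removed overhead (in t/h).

1119 t/h

protein entering = 2500×0.789 + 250×0.751 + 1360×0.457 = 2781.8 t/h.
All protein reports to F, so F = 2781.8/0.930 = 2991.2 t/h.
Total feed = 4110 t/h; overhead = 4110 − 2991.2 = 1118.8 t/h.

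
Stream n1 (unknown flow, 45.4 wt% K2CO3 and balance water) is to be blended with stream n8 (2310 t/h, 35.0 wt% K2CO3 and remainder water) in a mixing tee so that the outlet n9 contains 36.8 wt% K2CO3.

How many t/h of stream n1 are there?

483.5 t/h

Let n1 be the unknown flow. Total out = 2310 + n1.
K2CO3 balance: 808.5 + 0.454·n1 = 0.368·(2310 + n1)
(0.454 − 0.368)·n1 = 0.368×2310 − 808.5 = 41.58
n1 = 41.58 / 0.086 = 483.49 t/h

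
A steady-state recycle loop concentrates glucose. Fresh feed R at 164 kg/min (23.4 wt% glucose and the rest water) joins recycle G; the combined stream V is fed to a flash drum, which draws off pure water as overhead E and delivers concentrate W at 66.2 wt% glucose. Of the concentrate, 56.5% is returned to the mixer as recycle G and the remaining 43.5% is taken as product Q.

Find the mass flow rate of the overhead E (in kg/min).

Overall glucose balance (none leaves overhead): glucose in fresh feed = glucose in product, i.e. 164×0.234 = (1−0.565)·W·0.662.
W = 38.376/(0.662×0.435) = 133.26 kg/min.
Recycle G = 0.565×133.26 = 75.294 kg/min.
Combined feed V = 164 + 75.294 = 239.29 kg/min.
Overhead E = V − W = 239.29 − 133.26 = 106.03 kg/min.

106 kg/min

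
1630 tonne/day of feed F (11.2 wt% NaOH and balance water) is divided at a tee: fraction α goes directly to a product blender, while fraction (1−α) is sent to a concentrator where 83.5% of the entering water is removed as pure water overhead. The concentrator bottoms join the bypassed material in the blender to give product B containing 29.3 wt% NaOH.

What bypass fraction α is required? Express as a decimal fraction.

All 1630×0.112 = 182.56 tonne/day of NaOH reaches B, so B = 182.56/0.293 = 623.07 tonne/day and vapour = 1006.9 tonne/day.
The evaporator receives (1−α)·1630 of feed at 0.888 water and removes 0.835 of that water:
0.835×0.888×(1−α)×1630 = 1006.9
(1−α) = 1006.9/1208.6 = 0.8331;  α = 0.1669.

0.167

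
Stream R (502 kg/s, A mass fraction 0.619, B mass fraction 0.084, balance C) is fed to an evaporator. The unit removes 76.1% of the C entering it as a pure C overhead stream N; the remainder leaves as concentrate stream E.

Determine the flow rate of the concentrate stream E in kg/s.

C entering = 502×0.297 = 149.09 kg/s; overhead removed = 0.761×149.09 = 113.46 kg/s.
Concentrate = 502 − 113.46 = 388.54 kg/s.

388.5 kg/s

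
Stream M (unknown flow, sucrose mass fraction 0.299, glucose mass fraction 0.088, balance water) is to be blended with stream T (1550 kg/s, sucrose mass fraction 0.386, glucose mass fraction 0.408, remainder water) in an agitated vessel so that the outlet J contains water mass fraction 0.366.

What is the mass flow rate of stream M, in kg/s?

Let M be the unknown flow. Total out = 1550 + M.
water balance: 319.3 + 0.613·M = 0.366·(1550 + M)
(0.613 − 0.366)·M = 0.366×1550 − 319.3 = 248
M = 248 / 0.247 = 1004 kg/s

1004 kg/s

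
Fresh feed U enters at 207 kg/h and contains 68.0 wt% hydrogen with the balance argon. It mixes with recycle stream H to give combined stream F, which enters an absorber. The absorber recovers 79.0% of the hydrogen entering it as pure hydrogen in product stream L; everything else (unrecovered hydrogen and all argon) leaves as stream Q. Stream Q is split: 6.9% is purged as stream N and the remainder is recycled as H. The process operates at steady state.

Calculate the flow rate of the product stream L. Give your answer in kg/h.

hydrogen in F: m_A = 207×0.680 + (1−0.069)·(1−0.790)·m_A, so m_A = 140.76/0.8045 = 174.97 kg/h.
Product L = 0.790×174.97 = 138.22 kg/h.

138.2 kg/h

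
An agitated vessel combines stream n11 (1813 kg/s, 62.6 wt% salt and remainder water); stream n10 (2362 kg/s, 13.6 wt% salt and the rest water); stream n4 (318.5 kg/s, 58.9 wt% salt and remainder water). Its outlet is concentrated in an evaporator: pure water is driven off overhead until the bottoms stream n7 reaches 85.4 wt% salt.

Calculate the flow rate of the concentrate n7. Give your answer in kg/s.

1925 kg/s

salt entering = 1813×0.626 + 2362×0.136 + 318.5×0.589 = 1643.8 kg/s.
All salt reports to n7, so n7 = 1643.8/0.854 = 1924.8 kg/s.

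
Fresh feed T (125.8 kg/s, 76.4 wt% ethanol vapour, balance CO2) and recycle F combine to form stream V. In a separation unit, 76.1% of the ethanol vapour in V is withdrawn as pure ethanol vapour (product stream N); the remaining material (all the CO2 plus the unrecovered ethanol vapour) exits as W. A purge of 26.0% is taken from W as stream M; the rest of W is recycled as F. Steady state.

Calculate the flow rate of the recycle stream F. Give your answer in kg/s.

105.1 kg/s

CO2 enters only via T and leaves only via the purge: 125.8×0.236 = 0.260×(CO2 in W), and the separation unit passes all CO2, so CO2 in V = CO2 in W = 114.19 kg/s.
ethanol vapour in V: m_A = 125.8×0.764 + (1−0.260)·(1−0.761)·m_A, so m_A = 96.111/0.8231 = 116.76 kg/s.
W = (1−0.761)×116.76 + 114.19 = 142.09 kg/s.
Recycle F = (1−0.260)×142.09 = 105.15 kg/s.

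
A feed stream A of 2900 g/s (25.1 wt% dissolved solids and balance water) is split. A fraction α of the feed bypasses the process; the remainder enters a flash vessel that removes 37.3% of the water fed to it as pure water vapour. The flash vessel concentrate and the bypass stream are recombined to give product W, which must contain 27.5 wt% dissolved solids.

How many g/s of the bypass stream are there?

1994 g/s

All 2900×0.251 = 727.9 g/s of dissolved solids reaches W, so W = 727.9/0.275 = 2646.9 g/s and vapour = 253.09 g/s.
The evaporator receives (1−α)·2900 of feed at 0.749 water and removes 0.373 of that water:
0.373×0.749×(1−α)×2900 = 253.09
(1−α) = 253.09/810.19 = 0.3124;  α = 0.6876.
Bypass flow = 0.6876×2900 = 1994.1 g/s.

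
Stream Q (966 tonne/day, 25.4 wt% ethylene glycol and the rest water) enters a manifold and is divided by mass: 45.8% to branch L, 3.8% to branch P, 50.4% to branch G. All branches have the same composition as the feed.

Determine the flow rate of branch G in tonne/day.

486.9 tonne/day

Branch G flow = 0.504×966 = 486.86 tonne/day.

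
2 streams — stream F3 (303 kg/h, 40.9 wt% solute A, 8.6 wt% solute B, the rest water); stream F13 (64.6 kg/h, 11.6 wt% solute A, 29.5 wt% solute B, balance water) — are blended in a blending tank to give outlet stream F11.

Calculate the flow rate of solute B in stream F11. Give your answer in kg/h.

45.11 kg/h

solute B out = solute B in = 303×0.086 + 64.6×0.295 = 45.115 kg/h.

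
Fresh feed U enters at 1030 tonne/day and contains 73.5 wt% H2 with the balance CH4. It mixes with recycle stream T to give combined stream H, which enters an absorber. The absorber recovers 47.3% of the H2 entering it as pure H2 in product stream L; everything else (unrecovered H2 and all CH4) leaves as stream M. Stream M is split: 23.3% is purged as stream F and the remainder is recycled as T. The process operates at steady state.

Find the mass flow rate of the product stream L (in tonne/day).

H2 in H: m_A = 1030×0.735 + (1−0.233)·(1−0.473)·m_A, so m_A = 757.05/0.5958 = 1270.7 tonne/day.
Product L = 0.473×1270.7 = 601.02 tonne/day.

601 tonne/day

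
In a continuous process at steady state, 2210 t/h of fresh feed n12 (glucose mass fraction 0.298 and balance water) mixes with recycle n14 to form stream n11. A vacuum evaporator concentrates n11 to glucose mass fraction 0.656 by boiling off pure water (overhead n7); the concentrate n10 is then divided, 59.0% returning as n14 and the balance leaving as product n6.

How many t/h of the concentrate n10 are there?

Overall glucose balance (none leaves overhead): glucose in fresh feed = glucose in product, i.e. 2210×0.298 = (1−0.590)·n10·0.656.
n10 = 658.58/(0.656×0.410) = 2448.6 t/h.

2449 t/h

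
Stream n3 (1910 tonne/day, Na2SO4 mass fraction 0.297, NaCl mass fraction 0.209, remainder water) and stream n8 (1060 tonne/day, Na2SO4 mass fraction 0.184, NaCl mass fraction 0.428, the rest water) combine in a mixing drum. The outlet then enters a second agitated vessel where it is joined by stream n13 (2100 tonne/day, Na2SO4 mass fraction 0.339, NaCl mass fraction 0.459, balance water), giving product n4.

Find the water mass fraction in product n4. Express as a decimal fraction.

Overall, product flow = 5070 tonne/day.
water in = 1910×0.494 + 1060×0.388 + 2100×0.202 = 1779 tonne/day.
water fraction in n4 = 0.351.

0.351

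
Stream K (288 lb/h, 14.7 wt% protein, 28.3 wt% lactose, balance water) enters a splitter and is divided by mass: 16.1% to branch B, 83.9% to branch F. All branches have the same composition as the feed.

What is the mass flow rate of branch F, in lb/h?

241.6 lb/h

Branch F flow = 0.839×288 = 241.63 lb/h.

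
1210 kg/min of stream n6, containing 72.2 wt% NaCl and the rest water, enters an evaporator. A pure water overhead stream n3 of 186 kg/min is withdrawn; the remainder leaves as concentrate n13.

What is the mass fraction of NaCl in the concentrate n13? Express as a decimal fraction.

NaCl is not removed: 1210×0.722 = 873.62 kg/min of NaCl enters n13.
Concentrate = 1210 − 186 = 1024 kg/min.
Mass fraction = 873.62/1024 = 0.853.

0.853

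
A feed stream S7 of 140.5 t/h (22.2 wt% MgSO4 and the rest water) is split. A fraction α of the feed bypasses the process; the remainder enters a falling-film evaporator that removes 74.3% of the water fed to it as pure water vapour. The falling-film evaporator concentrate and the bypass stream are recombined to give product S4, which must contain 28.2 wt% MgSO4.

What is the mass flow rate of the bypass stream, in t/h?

88.79 t/h

All 140.5×0.222 = 31.191 t/h of MgSO4 reaches S4, so S4 = 31.191/0.282 = 110.61 t/h and vapour = 29.894 t/h.
The evaporator receives (1−α)·140.5 of feed at 0.778 water and removes 0.743 of that water:
0.743×0.778×(1−α)×140.5 = 29.894
(1−α) = 29.894/81.217 = 0.3681;  α = 0.6319.
Bypass flow = 0.6319×140.5 = 88.786 t/h.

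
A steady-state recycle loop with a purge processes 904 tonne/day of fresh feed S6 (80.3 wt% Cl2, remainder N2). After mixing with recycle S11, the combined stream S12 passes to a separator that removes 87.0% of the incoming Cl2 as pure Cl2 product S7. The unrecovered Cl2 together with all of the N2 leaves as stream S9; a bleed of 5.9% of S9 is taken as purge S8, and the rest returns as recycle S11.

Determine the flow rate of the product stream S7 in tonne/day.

719.6 tonne/day

Cl2 in S12: m_A = 904×0.803 + (1−0.059)·(1−0.870)·m_A, so m_A = 725.91/0.8777 = 827.09 tonne/day.
Product S7 = 0.870×827.09 = 719.57 tonne/day.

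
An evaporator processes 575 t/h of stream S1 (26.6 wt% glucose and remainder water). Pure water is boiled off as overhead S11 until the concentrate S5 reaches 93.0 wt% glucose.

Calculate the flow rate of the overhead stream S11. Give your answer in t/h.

410.5 t/h

glucose is conserved: 575×0.266 = 152.95 t/h all reports to the concentrate.
Concentrate = 152.95/(target fraction) = 164.46 t/h.
Overhead = 575 − 164.46 = 410.54 t/h.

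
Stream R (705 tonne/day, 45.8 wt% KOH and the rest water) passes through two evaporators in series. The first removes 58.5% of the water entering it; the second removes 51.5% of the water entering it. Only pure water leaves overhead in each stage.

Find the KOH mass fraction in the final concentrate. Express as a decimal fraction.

0.8076

water in feed = 705×0.542 = 382.11 tonne/day.
After stage 1: water left = (1−0.585)×382.11 = 158.58; stream total = 481.47 tonne/day.
After stage 2: water left = (1−0.515)×158.58 = 76.909; final concentrate = 399.8 tonne/day.
KOH fraction = 322.89/399.8 = 0.8076.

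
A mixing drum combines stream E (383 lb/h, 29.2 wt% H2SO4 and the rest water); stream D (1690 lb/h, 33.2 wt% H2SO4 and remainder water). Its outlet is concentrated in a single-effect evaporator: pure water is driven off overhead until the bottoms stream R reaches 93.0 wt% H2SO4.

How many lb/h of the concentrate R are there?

H2SO4 entering = 383×0.292 + 1690×0.332 = 672.92 lb/h.
All H2SO4 reports to R, so R = 672.92/0.930 = 723.57 lb/h.

723.6 lb/h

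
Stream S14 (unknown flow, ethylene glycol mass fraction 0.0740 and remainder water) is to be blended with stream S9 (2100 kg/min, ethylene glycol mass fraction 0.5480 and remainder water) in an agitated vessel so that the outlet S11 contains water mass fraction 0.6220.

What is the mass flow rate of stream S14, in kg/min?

Let S14 be the unknown flow. Total out = 2100 + S14.
water balance: 949.2 + 0.926·S14 = 0.622·(2100 + S14)
(0.926 − 0.622)·S14 = 0.622×2100 − 949.2 = 357
S14 = 357 / 0.304 = 1174.3 kg/min

1174 kg/min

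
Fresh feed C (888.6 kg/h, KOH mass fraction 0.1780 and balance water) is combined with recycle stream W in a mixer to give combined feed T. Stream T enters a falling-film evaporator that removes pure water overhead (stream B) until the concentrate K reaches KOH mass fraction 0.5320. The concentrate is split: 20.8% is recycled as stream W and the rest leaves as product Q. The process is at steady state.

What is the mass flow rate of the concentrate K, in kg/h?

375.4 kg/h

Overall KOH balance (none leaves overhead): KOH in fresh feed = KOH in product, i.e. 888.6×0.178 = (1−0.208)·K·0.532.
K = 158.17/(0.532×0.792) = 375.4 kg/h.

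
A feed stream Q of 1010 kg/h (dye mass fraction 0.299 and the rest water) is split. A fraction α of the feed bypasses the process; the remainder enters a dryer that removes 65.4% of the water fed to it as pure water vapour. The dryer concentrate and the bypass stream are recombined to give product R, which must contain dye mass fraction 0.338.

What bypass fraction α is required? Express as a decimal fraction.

0.748

All 1010×0.299 = 301.99 kg/h of dye reaches R, so R = 301.99/0.338 = 893.46 kg/h and vapour = 116.54 kg/h.
The evaporator receives (1−α)·1010 of feed at 0.701 water and removes 0.654 of that water:
0.654×0.701×(1−α)×1010 = 116.54
(1−α) = 116.54/463.04 = 0.2517;  α = 0.7483.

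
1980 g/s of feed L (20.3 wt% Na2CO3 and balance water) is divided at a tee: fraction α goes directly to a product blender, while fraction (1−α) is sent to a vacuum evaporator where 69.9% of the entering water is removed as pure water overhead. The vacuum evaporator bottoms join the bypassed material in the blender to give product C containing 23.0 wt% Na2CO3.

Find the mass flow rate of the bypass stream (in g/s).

All 1980×0.203 = 401.94 g/s of Na2CO3 reaches C, so C = 401.94/0.230 = 1747.6 g/s and vapour = 232.43 g/s.
The evaporator receives (1−α)·1980 of feed at 0.797 water and removes 0.699 of that water:
0.699×0.797×(1−α)×1980 = 232.43
(1−α) = 232.43/1103.1 = 0.2107;  α = 0.7893.
Bypass flow = 0.7893×1980 = 1562.8 g/s.

1563 g/s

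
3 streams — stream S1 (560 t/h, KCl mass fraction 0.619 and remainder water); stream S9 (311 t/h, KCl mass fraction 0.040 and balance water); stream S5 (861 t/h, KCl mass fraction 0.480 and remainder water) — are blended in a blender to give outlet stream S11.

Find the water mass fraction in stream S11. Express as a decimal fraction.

0.554

Total flow out = 560 + 311 + 861 = 1732 t/h.
water in = 560×0.381 + 311×0.960 + 861×0.520 = 959.64 t/h.
water mass fraction in S11 = 959.64/1732 = 0.554.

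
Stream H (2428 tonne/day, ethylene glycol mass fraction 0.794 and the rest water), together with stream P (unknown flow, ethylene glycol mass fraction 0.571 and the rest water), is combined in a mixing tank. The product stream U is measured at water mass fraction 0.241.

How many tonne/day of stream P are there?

452 tonne/day

Let P be the unknown flow. Total out = 2428 + P.
water balance: 500.17 + 0.429·P = 0.241·(2428 + P)
(0.429 − 0.241)·P = 0.241×2428 − 500.17 = 84.98
P = 84.98 / 0.188 = 452.02 tonne/day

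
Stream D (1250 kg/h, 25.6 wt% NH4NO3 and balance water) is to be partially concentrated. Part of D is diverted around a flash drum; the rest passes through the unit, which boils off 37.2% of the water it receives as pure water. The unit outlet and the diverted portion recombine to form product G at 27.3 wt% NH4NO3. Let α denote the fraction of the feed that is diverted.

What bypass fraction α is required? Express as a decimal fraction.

0.775

All 1250×0.256 = 320 kg/h of NH4NO3 reaches G, so G = 320/0.273 = 1172.2 kg/h and vapour = 77.839 kg/h.
The evaporator receives (1−α)·1250 of feed at 0.744 water and removes 0.372 of that water:
0.372×0.744×(1−α)×1250 = 77.839
(1−α) = 77.839/345.96 = 0.2250;  α = 0.7750.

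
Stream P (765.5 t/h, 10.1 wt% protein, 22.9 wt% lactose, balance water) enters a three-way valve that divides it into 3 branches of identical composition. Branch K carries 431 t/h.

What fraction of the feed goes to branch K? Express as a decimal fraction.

0.563

Fraction to K = 431/765.5 = 0.5630.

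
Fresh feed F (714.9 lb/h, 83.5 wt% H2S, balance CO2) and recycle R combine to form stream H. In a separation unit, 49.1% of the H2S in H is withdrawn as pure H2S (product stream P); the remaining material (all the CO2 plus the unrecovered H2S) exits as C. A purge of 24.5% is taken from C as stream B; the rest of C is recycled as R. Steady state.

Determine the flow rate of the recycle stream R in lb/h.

736.1 lb/h

CO2 enters only via F and leaves only via the purge: 714.9×0.165 = 0.245×(CO2 in C), and the separation unit passes all CO2, so CO2 in H = CO2 in C = 481.46 lb/h.
H2S in H: m_A = 714.9×0.835 + (1−0.245)·(1−0.491)·m_A, so m_A = 596.94/0.6157 = 969.53 lb/h.
C = (1−0.491)×969.53 + 481.46 = 974.95 lb/h.
Recycle R = (1−0.245)×974.95 = 736.09 lb/h.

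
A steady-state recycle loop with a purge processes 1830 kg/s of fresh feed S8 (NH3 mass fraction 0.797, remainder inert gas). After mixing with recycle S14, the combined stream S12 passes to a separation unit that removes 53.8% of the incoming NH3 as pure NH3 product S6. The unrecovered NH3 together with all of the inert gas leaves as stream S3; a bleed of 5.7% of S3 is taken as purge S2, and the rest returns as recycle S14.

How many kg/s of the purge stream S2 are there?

inert gas enters only via S8 and leaves only via the purge: 1830×0.203 = 0.057×(inert gas in S3), and the separation unit passes all inert gas, so inert gas in S12 = inert gas in S3 = 6517.4 kg/s.
NH3 in S12: m_A = 1830×0.797 + (1−0.057)·(1−0.538)·m_A, so m_A = 1458.5/0.5643 = 2584.5 kg/s.
S3 = (1−0.538)×2584.5 + 6517.4 = 7711.4 kg/s.
Purge S2 = 0.057×7711.4 = 439.55 kg/s.

439.5 kg/s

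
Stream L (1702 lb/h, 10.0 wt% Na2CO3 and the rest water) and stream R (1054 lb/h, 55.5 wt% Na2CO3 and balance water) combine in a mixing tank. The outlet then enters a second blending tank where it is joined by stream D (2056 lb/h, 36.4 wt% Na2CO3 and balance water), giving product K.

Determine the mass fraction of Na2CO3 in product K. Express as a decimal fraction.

Overall, product flow = 4812 lb/h.
Na2CO3 in = 1702×0.100 + 1054×0.555 + 2056×0.364 = 1503.6 lb/h.
Na2CO3 fraction in K = 0.3125.

0.3125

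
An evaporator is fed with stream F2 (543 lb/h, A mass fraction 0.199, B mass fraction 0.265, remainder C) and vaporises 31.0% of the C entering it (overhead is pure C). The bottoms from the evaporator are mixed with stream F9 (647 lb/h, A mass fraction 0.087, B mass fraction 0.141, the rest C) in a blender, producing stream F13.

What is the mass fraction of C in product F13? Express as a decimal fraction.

Vapour removed = 0.310×0.536×543 = 90.225 lb/h; concentrate = 452.78 lb/h.
C reaching the mixer = 200.82 (from concentrate) + 647×0.772 = 700.31 lb/h.
Product flow = 452.78 + 647 = 1099.8 lb/h; C fraction = 0.637.

0.637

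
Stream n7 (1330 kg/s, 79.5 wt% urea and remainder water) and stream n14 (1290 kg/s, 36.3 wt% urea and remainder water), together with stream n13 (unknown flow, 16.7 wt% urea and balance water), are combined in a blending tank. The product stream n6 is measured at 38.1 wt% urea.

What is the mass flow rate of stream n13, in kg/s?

Let n13 be the unknown flow. Total out = 2620 + n13.
urea balance: 1525.6 + 0.167·n13 = 0.381·(2620 + n13)
(0.167 − 0.381)·n13 = 0.381×2620 − 1525.6 = -527.4
n13 = -527.4 / -0.214 = 2464.5 kg/s

2464 kg/s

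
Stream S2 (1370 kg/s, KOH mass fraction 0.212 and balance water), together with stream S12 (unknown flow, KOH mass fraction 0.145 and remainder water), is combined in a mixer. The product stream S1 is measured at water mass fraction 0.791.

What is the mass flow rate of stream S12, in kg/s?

Let S12 be the unknown flow. Total out = 1370 + S12.
water balance: 1079.6 + 0.855·S12 = 0.791·(1370 + S12)
(0.855 − 0.791)·S12 = 0.791×1370 − 1079.6 = 4.11
S12 = 4.11 / 0.064 = 64.219 kg/s

64.22 kg/s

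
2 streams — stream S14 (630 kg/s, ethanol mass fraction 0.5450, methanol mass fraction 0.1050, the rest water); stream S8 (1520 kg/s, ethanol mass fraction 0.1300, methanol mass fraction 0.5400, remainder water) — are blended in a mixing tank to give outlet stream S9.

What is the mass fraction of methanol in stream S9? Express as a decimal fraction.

Total flow out = 630 + 1520 = 2150 kg/s.
methanol in = 630×0.105 + 1520×0.540 = 886.95 kg/s.
methanol mass fraction in S9 = 886.95/2150 = 0.4125.

0.4125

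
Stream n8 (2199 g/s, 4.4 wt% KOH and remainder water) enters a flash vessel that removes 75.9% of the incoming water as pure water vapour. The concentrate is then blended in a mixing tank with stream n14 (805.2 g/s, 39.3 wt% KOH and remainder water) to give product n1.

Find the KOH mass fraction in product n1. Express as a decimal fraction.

0.293

Vapour removed = 0.759×0.956×2199 = 1595.6 g/s; concentrate = 603.4 g/s.
KOH reaching the mixer = 96.756 (from concentrate) + 805.2×0.393 = 413.2 g/s.
Product flow = 603.4 + 805.2 = 1408.6 g/s; KOH fraction = 0.293.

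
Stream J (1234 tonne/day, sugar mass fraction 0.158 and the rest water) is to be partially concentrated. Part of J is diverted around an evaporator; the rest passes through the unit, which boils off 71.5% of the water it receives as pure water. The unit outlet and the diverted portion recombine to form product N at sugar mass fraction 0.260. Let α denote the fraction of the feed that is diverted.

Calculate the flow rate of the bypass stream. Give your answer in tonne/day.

All 1234×0.158 = 194.97 tonne/day of sugar reaches N, so N = 194.97/0.260 = 749.89 tonne/day and vapour = 484.11 tonne/day.
The evaporator receives (1−α)·1234 of feed at 0.842 water and removes 0.715 of that water:
0.715×0.842×(1−α)×1234 = 484.11
(1−α) = 484.11/742.91 = 0.6516;  α = 0.3484.
Bypass flow = 0.3484×1234 = 429.87 tonne/day.

429.9 tonne/day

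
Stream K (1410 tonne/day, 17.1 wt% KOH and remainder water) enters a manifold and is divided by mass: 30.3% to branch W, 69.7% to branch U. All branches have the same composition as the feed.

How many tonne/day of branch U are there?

982.8 tonne/day

Branch U flow = 0.697×1410 = 982.77 tonne/day.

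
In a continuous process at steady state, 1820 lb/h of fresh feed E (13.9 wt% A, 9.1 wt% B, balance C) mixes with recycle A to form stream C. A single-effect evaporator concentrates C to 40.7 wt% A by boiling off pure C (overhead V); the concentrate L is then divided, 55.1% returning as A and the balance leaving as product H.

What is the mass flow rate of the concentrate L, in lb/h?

Overall A balance (none leaves overhead): A in fresh feed = A in product, i.e. 1820×0.139 = (1−0.551)·L·0.407.
L = 252.98/(0.407×0.449) = 1384.3 lb/h.

1384 lb/h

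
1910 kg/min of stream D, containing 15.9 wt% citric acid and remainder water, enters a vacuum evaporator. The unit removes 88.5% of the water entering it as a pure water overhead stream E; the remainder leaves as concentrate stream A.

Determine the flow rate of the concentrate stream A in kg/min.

488.4 kg/min

water entering = 1910×0.841 = 1606.3 kg/min; overhead removed = 0.885×1606.3 = 1421.6 kg/min.
Concentrate = 1910 − 1421.6 = 488.42 kg/min.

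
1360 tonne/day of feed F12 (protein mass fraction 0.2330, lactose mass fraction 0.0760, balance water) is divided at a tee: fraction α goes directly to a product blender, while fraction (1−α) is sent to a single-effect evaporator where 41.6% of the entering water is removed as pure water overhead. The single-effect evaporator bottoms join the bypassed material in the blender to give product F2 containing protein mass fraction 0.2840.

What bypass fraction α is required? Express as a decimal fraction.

0.375

All 1360×0.233 = 316.88 tonne/day of protein reaches F2, so F2 = 316.88/0.284 = 1115.8 tonne/day and vapour = 244.23 tonne/day.
The evaporator receives (1−α)·1360 of feed at 0.691 water and removes 0.416 of that water:
0.416×0.691×(1−α)×1360 = 244.23
(1−α) = 244.23/390.94 = 0.6247;  α = 0.3753.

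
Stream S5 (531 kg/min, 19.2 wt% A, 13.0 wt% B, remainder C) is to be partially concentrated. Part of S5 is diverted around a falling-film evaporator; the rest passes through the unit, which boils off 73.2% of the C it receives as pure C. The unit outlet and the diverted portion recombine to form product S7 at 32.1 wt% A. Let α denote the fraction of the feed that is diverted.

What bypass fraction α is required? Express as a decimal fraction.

0.190

All 531×0.192 = 101.95 kg/min of A reaches S7, so S7 = 101.95/0.321 = 317.61 kg/min and vapour = 213.39 kg/min.
The evaporator receives (1−α)·531 of feed at 0.678 C and removes 0.732 of that C:
0.732×0.678×(1−α)×531 = 213.39
(1−α) = 213.39/263.53 = 0.8097;  α = 0.1903.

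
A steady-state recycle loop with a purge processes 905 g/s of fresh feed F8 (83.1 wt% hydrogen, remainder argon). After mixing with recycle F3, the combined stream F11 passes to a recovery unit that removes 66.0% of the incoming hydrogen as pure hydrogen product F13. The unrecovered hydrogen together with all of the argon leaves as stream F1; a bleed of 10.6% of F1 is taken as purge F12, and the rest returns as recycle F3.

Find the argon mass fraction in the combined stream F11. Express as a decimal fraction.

argon enters only via F8 and leaves only via the purge: 905×0.169 = 0.106×(argon in F1), and the recovery unit passes all argon, so argon in F11 = argon in F1 = 1442.9 g/s.
hydrogen in F11: m_A = 905×0.831 + (1−0.106)·(1−0.660)·m_A, so m_A = 752.05/0.6960 = 1080.5 g/s.
F11 = 1080.5 + 1442.9 = 2523.4 g/s.
argon fraction in F11 = 1442.9/2523.4 = 0.5718.

0.5718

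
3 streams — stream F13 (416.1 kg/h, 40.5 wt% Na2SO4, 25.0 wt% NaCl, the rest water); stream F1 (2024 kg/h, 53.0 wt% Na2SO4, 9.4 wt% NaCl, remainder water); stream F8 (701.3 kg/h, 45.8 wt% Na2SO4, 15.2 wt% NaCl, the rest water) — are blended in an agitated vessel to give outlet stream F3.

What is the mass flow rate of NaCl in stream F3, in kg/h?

400.9 kg/h

NaCl out = NaCl in = 416.1×0.250 + 2024×0.094 + 701.3×0.152 = 400.88 kg/h.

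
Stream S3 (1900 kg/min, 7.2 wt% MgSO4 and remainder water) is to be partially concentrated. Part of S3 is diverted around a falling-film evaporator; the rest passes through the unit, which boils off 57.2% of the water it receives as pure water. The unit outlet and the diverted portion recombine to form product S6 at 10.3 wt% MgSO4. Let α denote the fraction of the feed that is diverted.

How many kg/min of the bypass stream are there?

822.7 kg/min

All 1900×0.072 = 136.8 kg/min of MgSO4 reaches S6, so S6 = 136.8/0.103 = 1328.2 kg/min and vapour = 571.84 kg/min.
The evaporator receives (1−α)·1900 of feed at 0.928 water and removes 0.572 of that water:
0.572×0.928×(1−α)×1900 = 571.84
(1−α) = 571.84/1008.6 = 0.5670;  α = 0.4330.
Bypass flow = 0.4330×1900 = 822.71 kg/min.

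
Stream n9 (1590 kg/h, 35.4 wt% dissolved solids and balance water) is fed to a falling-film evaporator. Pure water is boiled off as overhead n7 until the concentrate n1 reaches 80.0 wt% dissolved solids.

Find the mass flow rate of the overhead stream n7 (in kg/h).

886.4 kg/h

dissolved solids is conserved: 1590×0.354 = 562.86 kg/h all reports to the concentrate.
Concentrate = 562.86/(target fraction) = 703.57 kg/h.
Overhead = 1590 − 703.57 = 886.43 kg/h.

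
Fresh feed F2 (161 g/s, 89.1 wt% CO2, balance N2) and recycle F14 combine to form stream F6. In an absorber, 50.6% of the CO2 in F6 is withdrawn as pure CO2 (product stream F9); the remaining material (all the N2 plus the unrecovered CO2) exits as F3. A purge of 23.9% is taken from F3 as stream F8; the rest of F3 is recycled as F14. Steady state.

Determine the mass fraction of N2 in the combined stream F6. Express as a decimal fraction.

N2 enters only via F2 and leaves only via the purge: 161×0.109 = 0.239×(N2 in F3), and the absorber passes all N2, so N2 in F6 = N2 in F3 = 73.427 g/s.
CO2 in F6: m_A = 161×0.891 + (1−0.239)·(1−0.506)·m_A, so m_A = 143.45/0.6241 = 229.87 g/s.
F6 = 229.87 + 73.427 = 303.29 g/s.
N2 fraction in F6 = 73.427/303.29 = 0.2421.

0.2421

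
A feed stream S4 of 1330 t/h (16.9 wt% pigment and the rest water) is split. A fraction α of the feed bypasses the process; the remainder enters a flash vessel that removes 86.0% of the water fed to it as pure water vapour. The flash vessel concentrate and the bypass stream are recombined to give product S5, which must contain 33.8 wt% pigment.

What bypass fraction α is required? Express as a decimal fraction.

0.300

All 1330×0.169 = 224.77 t/h of pigment reaches S5, so S5 = 224.77/0.338 = 665 t/h and vapour = 665 t/h.
The evaporator receives (1−α)·1330 of feed at 0.831 water and removes 0.860 of that water:
0.860×0.831×(1−α)×1330 = 665
(1−α) = 665/950.5 = 0.6996;  α = 0.3004.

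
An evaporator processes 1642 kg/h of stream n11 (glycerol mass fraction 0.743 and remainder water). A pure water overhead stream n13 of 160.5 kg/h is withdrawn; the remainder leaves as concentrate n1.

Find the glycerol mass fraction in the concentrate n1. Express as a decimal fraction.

0.823

glycerol is not removed: 1642×0.743 = 1220 kg/h of glycerol enters n1.
Concentrate = 1642 − 160.5 = 1481.5 kg/h.
Mass fraction = 1220/1481.5 = 0.823.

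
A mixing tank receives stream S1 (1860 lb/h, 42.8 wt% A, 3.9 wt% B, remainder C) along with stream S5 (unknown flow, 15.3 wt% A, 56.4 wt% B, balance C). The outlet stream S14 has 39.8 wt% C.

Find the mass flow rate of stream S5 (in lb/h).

2183 lb/h

Let S5 be the unknown flow. Total out = 1860 + S5.
C balance: 991.38 + 0.283·S5 = 0.398·(1860 + S5)
(0.283 − 0.398)·S5 = 0.398×1860 − 991.38 = -251.1
S5 = -251.1 / -0.115 = 2183.5 lb/h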